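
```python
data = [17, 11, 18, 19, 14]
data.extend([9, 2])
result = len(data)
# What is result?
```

Trace:
`data = [17, 11, 18, 19, 14]` → data = [17, 11, 18, 19, 14]
`data.extend([9, 2])` → data = [17, 11, 18, 19, 14, 9, 2]
`result = len(data)` → result = 7
So result = 7

Answer: 7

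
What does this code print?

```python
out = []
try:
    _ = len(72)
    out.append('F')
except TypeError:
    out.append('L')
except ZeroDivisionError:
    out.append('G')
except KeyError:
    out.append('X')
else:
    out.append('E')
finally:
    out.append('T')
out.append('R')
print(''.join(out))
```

Execution trace: 'L' (except TypeError) → 'T' (finally) → 'R' (after the try/except). Output: LTR

Answer: LTR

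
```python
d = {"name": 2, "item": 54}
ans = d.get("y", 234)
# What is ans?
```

Trace:
`d = {"name": 2, "item": 54}` → d = {'name': 2, 'item': 54}
`ans = d.get("y", 234)` → ans = 234
So ans = 234

Answer: 234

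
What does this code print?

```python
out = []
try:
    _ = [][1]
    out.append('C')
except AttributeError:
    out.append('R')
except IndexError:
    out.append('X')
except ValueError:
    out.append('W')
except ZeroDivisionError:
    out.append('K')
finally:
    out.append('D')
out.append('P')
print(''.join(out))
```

Execution trace: 'X' (except IndexError) → 'D' (finally) → 'P' (after the try/except). Output: XDP

Answer: XDP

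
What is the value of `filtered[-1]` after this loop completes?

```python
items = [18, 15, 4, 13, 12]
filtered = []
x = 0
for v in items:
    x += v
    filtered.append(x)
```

Cumulative sum ends at 62
`filtered` takes the values: [] → [18] → [18, 33] → [18, 33, 37] → [18, 33, 37, 50] → [18, 33, 37, 50, 62]
So `filtered[-1]` = 62

Answer: 62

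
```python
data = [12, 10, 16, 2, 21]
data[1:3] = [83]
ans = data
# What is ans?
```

Trace:
`data = [12, 10, 16, 2, 21]` → data = [12, 10, 16, 2, 21]
`data[1:3] = [83]` → data = [12, 83, 2, 21]
`ans = data` → ans = [12, 83, 2, 21]
So ans = [12, 83, 2, 21]

Answer: [12, 83, 2, 21]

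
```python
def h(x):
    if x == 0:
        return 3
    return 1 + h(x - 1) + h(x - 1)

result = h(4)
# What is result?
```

h(x) = 1 + 2·h(x-1), h(0)=3. Closed form: (3+1)·2^4 - 1 = 63.

Answer: 63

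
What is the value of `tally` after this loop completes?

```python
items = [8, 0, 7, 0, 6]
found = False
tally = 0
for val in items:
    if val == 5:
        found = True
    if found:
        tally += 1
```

Count elements after first 5 in [8, 0, 7, 0, 6]
`tally` takes the values: 0

Answer: 0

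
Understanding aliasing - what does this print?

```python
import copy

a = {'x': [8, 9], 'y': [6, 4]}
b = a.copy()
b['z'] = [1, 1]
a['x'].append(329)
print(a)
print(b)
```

Key concept: shallow copy of dict with mutable values.
Step by step:
`a = {'x': [8, 9], 'y': [6, 4]}` → a = {'x': [8, 9], 'y': [6, 4]}
`b = a.copy()` → b = {'x': [8, 9], 'y': [6, 4]}
`b['z'] = [1, 1]` → b = {'x': [8, 9], 'y': [6, 4], 'z': [1, 1]}
`a['x'].append(329)` → a = {'x': [8, 9, 329], 'y': [6, 4]}; b = {'x': [8, 9, 329], 'y': [6, 4], 'z': [1, 1]}
`print(a)` → prints {'x': [8, 9, 329], 'y': [6, 4]}
`print(b)` → prints {'x': [8, 9, 329], 'y': [6, 4], 'z': [1, 1]}

Answer:
{'x': [8, 9, 329], 'y': [6, 4]}
{'x': [8, 9, 329], 'y': [6, 4], 'z': [1, 1]}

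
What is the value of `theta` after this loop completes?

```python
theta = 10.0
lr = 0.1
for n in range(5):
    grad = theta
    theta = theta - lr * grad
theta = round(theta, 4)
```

Gradient descent: w = 10.0 * (1 - 0.1)^5
`theta` takes the values: 10.0 → 9.0 → 8.1 → 7.29 → 6.561 → 5.9049

Answer: 5.9049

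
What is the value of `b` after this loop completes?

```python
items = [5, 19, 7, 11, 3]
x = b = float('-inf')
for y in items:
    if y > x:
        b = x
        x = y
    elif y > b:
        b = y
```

Second largest (with repeats) in [5, 19, 7, 11, 3]
`b` takes the values: -inf → 5 → 7 → 11

Answer: 11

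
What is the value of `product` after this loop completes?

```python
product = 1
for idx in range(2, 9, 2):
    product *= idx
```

Product of even numbers 2 to 8
`product` takes the values: 1 → 2 → 8 → 48 → 384

Answer: 384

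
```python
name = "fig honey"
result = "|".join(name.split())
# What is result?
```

Trace:
`name = "fig honey"` → name = 'fig honey'
`result = "|".join(name.split())` → result = 'fig|honey'
So result = 'fig|honey'

Answer: 'fig|honey'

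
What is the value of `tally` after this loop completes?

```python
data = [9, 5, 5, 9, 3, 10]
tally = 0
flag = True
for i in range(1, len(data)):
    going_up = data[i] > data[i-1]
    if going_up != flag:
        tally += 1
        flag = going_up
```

Count direction changes in [9, 5, 5, 9, 3, 10]
`tally` takes the values: 0 → 1 → 2 → 3 → 4

Answer: 4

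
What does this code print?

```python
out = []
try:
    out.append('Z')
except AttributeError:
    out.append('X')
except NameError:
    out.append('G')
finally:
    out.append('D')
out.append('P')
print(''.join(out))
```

Execution trace: 'Z' (try body, no exception) → 'D' (finally) → 'P' (after the try/except). Output: ZDP

Answer: ZDP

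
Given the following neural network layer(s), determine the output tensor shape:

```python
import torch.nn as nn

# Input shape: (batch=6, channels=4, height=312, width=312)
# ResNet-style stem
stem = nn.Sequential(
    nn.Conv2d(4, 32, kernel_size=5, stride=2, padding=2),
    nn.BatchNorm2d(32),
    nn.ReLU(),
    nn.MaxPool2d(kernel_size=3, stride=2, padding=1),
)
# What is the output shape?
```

Input: (6, 4, 312, 312) -> after Conv2d 5x5 stride=2: (6, 32, 156, 156) -> Output: (6, 32, 78, 78)

Answer: (6, 32, 78, 78)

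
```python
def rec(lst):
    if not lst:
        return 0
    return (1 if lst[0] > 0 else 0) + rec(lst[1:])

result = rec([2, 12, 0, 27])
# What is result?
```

Count of positive elements in [2, 12, 0, 27] = 3

Answer: 3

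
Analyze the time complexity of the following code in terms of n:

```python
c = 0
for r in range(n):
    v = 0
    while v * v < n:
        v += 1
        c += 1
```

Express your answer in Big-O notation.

Each loop level contributes: n × √n. Multiplying the contributions gives O(n√n).

Answer: O(n√n)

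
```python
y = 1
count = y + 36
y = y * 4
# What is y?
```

Trace:
`y = 1` → y = 1
`count = y + 36` → count = 37
`y = y * 4` → y = 4
So y = 4

Answer: 4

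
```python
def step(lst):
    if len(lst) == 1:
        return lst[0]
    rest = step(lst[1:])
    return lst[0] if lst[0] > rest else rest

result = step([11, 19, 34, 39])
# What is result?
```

Recursive max over [11, 19, 34, 39] = 39

Answer: 39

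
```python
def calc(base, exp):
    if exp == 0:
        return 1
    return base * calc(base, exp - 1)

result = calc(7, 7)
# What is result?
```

calc(7, 7) = 7 * 7 * 7 * 7 * 7 * 7 * 7 = 823543

Answer: 823543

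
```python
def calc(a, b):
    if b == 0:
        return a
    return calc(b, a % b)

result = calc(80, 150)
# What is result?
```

calc(80, 150) -> calc(150, 80) -> calc(80, 70) -> calc(70, 10) -> calc(10, 0) -> 10

Answer: 10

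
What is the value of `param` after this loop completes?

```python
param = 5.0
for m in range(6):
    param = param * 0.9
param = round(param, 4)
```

Exponential decay: 5.0 * 0.9^6
`param` takes the values: 5.0 → 4.5 → 4.05 → 3.645 → 3.2805 → 2.95245 → 2.657205 → 2.6572

Answer: 2.6572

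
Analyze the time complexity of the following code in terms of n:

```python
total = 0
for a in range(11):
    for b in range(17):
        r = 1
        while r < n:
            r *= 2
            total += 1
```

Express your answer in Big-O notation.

Each loop level contributes: 1 × 1 × log n. Multiplying the contributions gives O(log n).

Answer: O(log n)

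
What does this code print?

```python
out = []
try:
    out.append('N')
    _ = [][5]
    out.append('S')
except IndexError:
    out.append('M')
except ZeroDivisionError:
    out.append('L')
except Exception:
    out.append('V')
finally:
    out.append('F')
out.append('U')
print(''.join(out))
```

Execution trace: 'N' (try body) → 'M' (except IndexError) → 'F' (finally) → 'U' (after the try/except). Output: NMFU

Answer: NMFU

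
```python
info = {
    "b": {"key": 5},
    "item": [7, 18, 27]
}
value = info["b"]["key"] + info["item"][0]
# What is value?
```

Trace:
`info = { ...` → info = {'b': {'key': 5}, 'item': [7, 18, 27]}
`value = info["b"]["key"] + info["item"][0]` → value = 12
So value = 12

Answer: 12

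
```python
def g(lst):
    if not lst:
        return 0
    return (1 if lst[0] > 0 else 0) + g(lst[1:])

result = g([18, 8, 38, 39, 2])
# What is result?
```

Count of positive elements in [18, 8, 38, 39, 2] = 5

Answer: 5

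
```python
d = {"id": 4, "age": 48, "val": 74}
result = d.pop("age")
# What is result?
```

Trace:
`d = {"id": 4, "age": 48, "val": 74}` → d = {'id': 4, 'age': 48, 'val': 74}
`result = d.pop("age")` → d = {'id': 4, 'val': 74}; result = 48
So result = 48

Answer: 48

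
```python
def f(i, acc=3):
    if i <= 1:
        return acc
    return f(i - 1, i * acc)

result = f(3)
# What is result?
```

Accumulator trace (n, acc): (3, 3) -> (2, 9) -> (1, 18) -> return 18

Answer: 18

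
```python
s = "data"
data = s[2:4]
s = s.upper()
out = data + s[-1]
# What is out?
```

Trace:
`s = "data"` → s = 'data'
`data = s[2:4]` → data = 'ta'
`s = s.upper()` → s = 'DATA'
`out = data + s[-1]` → out = 'taA'
So out = 'taA'

Answer: 'taA'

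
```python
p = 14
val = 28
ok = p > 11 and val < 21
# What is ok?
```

Trace:
`p = 14` → p = 14
`val = 28` → val = 28
`ok = p > 11 and val < 21` → ok = False
So ok = False

Answer: False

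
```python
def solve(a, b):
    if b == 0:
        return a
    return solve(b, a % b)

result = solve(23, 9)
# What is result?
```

solve(23, 9) -> solve(9, 5) -> solve(5, 4) -> solve(4, 1) -> solve(1, 0) -> 1

Answer: 1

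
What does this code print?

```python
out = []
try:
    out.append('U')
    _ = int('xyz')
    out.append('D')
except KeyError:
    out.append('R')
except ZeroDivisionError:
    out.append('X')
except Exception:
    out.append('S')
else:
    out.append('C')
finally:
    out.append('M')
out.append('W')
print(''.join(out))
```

Execution trace: 'U' (try body) → 'S' (except Exception) → 'M' (finally) → 'W' (after the try/except). Output: USMW

Answer: USMW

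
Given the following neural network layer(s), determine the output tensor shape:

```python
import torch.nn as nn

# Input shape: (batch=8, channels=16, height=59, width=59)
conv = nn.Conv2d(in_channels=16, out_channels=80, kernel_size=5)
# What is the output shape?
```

Input: (8, 16, 59, 59) -> Output: (8, 80, 55, 55)

Answer: (8, 80, 55, 55)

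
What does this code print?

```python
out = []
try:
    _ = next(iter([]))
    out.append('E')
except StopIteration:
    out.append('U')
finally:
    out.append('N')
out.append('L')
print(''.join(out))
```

Execution trace: 'U' (except StopIteration) → 'N' (finally) → 'L' (after the try/except). Output: UNL

Answer: UNL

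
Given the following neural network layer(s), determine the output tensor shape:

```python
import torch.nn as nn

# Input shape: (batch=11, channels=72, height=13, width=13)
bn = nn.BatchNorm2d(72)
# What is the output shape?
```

Input: (11, 72, 13, 13) -> Output: (11, 72, 13, 13)

Answer: (11, 72, 13, 13)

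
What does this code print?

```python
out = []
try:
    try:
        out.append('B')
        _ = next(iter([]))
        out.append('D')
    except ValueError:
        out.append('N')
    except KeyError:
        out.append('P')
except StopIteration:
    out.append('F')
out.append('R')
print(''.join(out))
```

Execution trace: 'B' (try body) → 'F' (outer except StopIteration) → 'R' (after the try/except). Output: BFR

Answer: BFR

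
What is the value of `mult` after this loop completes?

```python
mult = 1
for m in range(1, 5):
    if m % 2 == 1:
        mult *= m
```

Product of odd numbers 1 to 4
`mult` takes the values: 1 → 3

Answer: 3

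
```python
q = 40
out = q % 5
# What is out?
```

Trace:
`q = 40` → q = 40
`out = q % 5` → out = 0
So out = 0

Answer: 0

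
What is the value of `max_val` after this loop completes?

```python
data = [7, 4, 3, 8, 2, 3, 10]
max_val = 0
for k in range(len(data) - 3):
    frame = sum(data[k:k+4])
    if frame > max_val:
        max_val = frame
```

Max sum of 4-element window in [7, 4, 3, 8, 2, 3, 10]
`max_val` takes the values: 0 → 22 → 23

Answer: 23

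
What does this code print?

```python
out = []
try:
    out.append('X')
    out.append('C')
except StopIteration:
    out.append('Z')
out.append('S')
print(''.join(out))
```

Execution trace: 'X' (try body) → 'C' (try body, no exception) → 'S' (after the try/except). Output: XCS

Answer: XCS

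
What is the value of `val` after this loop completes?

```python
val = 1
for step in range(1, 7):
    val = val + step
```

Start at 1, add 1 through 6
`val` takes the values: 1 → 2 → 4 → 7 → 11 → 16 → 22

Answer: 22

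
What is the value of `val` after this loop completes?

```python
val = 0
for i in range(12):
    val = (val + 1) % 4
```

Increment mod 4, 12 times = 0
`val` takes the values: 0 → 1 → 2 → 3 → 0 → 1 → 2 → 3 → 0 → 1 → 2 → 3 → 0

Answer: 0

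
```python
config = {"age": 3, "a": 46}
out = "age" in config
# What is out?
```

Trace:
`config = {"age": 3, "a": 46}` → config = {'age': 3, 'a': 46}
`out = "age" in config` → out = True
So out = True

Answer: True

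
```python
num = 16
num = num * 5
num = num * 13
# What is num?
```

Trace:
`num = 16` → num = 16
`num = num * 5` → num = 80
`num = num * 13` → num = 1040
So num = 1040

Answer: 1040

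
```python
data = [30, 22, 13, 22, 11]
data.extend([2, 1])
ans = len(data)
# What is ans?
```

Trace:
`data = [30, 22, 13, 22, 11]` → data = [30, 22, 13, 22, 11]
`data.extend([2, 1])` → data = [30, 22, 13, 22, 11, 2, 1]
`ans = len(data)` → ans = 7
So ans = 7

Answer: 7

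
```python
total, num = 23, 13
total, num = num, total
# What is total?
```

Trace:
`total, num = 23, 13` → total = 23; num = 13
`total, num = num, total` → total = 13; num = 23
So total = 13

Answer: 13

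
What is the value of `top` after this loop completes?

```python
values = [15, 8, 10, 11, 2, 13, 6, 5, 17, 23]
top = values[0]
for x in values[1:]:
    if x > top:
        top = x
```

Maximum of [15, 8, 10, 11, 2, 13, 6, 5, 17, 23]
`top` takes the values: 15 → 17 → 23

Answer: 23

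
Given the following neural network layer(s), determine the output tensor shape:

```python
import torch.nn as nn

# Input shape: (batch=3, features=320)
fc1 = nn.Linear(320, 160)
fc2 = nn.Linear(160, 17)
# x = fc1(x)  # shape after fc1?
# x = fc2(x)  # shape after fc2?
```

Input: (3, 320) -> after fc1: (3, 160) -> Output: (3, 17)

Answer: (3, 17)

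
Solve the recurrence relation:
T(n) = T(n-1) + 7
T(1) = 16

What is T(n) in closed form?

Unrolling: T(n) = T(1) + 7·(n-1) = 16 + 7(n-1) = 7n + 9.

Answer: T(n) = 7n + 9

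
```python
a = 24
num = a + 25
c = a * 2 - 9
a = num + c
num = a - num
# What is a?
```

Trace:
`a = 24` → a = 24
`num = a + 25` → num = 49
`c = a * 2 - 9` → c = 39
`a = num + c` → a = 88
`num = a - num` → num = 39
So a = 88

Answer: 88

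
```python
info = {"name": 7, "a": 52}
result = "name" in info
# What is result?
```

Trace:
`info = {"name": 7, "a": 52}` → info = {'name': 7, 'a': 52}
`result = "name" in info` → result = True
So result = True

Answer: True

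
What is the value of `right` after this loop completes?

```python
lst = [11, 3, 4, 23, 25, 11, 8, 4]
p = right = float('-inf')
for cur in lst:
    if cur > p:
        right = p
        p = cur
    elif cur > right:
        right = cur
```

Second largest (with repeats) in [11, 3, 4, 23, 25, 11, 8, 4]
`right` takes the values: -inf → 3 → 4 → 11 → 23

Answer: 23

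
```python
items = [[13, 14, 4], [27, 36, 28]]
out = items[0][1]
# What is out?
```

Trace:
`items = [[13, 14, 4], [27, 36, 28]]` → items = [[13, 14, 4], [27, 36, 28]]
`out = items[0][1]` → out = 14
So out = 14

Answer: 14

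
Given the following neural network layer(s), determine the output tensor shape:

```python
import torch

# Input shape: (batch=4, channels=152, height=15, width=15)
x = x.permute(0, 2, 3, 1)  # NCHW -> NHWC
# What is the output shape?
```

Input: (4, 152, 15, 15) -> Output: (4, 15, 15, 152)

Answer: (4, 15, 15, 152)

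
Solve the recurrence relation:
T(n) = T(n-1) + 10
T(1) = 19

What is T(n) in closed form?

Unrolling: T(n) = T(1) + 10·(n-1) = 19 + 10(n-1) = 10n + 9.

Answer: T(n) = 10n + 9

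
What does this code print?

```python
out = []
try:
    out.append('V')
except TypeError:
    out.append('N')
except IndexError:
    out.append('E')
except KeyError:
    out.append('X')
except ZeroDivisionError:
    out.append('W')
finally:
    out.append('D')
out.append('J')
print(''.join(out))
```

Execution trace: 'V' (try body, no exception) → 'D' (finally) → 'J' (after the try/except). Output: VDJ

Answer: VDJ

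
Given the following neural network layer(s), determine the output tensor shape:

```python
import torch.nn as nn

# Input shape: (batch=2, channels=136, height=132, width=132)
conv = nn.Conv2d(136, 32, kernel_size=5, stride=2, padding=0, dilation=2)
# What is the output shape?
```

Input: (2, 136, 132, 132) -> Output: (2, 32, 62, 62)

Answer: (2, 32, 62, 62)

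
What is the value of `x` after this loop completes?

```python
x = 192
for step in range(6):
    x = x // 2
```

Halve 6 times: 192 // 2^6 = 3
`x` takes the values: 192 → 96 → 48 → 24 → 12 → 6 → 3

Answer: 3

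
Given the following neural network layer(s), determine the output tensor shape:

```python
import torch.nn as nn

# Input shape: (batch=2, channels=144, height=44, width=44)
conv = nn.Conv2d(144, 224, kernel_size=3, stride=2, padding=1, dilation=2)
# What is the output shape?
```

Input: (2, 144, 44, 44) -> Output: (2, 224, 21, 21)

Answer: (2, 224, 21, 21)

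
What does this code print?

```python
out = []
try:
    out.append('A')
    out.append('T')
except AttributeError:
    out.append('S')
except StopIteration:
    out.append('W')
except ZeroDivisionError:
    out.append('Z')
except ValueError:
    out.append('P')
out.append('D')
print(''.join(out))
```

Execution trace: 'A' (try body) → 'T' (try body, no exception) → 'D' (after the try/except). Output: ATD

Answer: ATD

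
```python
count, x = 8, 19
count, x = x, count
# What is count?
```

Trace:
`count, x = 8, 19` → count = 8; x = 19
`count, x = x, count` → count = 19; x = 8
So count = 19

Answer: 19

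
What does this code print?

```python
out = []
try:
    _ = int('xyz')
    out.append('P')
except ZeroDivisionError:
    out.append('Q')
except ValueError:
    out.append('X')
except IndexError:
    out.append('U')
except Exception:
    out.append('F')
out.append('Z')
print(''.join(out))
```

Execution trace: 'X' (except ValueError) → 'Z' (after the try/except). Output: XZ

Answer: XZ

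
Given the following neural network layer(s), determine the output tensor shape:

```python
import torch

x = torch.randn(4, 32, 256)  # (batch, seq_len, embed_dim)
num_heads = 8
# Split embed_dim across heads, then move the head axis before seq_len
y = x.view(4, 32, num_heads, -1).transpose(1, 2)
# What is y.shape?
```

Input: (4, 32, 256) -> head_dim = 256 // 8 = 32; after view: (4, 32, 8, 32) -> after transpose(1, 2): (4, 8, 32, 32) -> Output: (4, 8, 32, 32)

Answer: (4, 8, 32, 32)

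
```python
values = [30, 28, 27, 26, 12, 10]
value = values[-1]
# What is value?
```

Trace:
`values = [30, 28, 27, 26, 12, 10]` → values = [30, 28, 27, 26, 12, 10]
`value = values[-1]` → value = 10
So value = 10

Answer: 10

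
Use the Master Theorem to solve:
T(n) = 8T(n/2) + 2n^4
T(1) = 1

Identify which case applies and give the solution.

a=8, b=2, f(n)=2n^4. log_2(8) = 3. Since c=4 > 3 and the regularity condition holds (8(n/2)^4 = (8/2^4)n^4 with 8/2^4 < 1), Case 3 applies: T(n) = Θ(f(n)) = O(n^4).

Answer: O(n^4) - Case 3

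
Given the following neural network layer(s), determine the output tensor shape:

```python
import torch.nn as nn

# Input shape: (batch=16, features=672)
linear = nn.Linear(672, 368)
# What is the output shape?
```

Input: (16, 672) -> Output: (16, 368)

Answer: (16, 368)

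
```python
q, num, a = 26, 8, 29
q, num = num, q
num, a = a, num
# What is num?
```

Trace:
`q, num, a = 26, 8, 29` → q = 26; num = 8; a = 29
`q, num = num, q` → q = 8; num = 26
`num, a = a, num` → num = 29; a = 26
So num = 29

Answer: 29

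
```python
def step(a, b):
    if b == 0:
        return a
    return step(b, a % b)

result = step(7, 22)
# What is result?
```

step(7, 22) -> step(22, 7) -> step(7, 1) -> step(1, 0) -> 1

Answer: 1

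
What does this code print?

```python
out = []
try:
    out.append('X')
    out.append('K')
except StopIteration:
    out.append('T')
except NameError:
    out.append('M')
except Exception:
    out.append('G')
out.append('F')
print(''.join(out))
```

Execution trace: 'X' (try body) → 'K' (try body, no exception) → 'F' (after the try/except). Output: XKF

Answer: XKF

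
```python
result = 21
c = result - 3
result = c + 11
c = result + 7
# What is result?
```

Trace:
`result = 21` → result = 21
`c = result - 3` → c = 18
`result = c + 11` → result = 29
`c = result + 7` → c = 36
So result = 29

Answer: 29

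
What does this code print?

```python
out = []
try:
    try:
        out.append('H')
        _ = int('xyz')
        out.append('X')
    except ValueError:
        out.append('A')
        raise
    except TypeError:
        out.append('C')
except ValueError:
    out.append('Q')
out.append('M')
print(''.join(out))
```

Execution trace: 'H' (inner try body) → 'A' (inner except ValueError) → 'Q' (outer except ValueError) → 'M' (after the try/except). Output: HAQM

Answer: HAQM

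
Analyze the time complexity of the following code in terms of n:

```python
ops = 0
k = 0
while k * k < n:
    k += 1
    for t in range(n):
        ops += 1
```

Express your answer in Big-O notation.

Each loop level contributes: √n × n. Multiplying the contributions gives O(n√n).

Answer: O(n√n)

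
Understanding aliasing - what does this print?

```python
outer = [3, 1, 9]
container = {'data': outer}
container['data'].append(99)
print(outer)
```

Key concept: dict holds reference to list.
Step by step:
`outer = [3, 1, 9]` → outer = [3, 1, 9]
`container = {'data': outer}` → container = {'data': [3, 1, 9]}
`container['data'].append(99)` → outer = [3, 1, 9, 99]; container = {'data': [3, 1, 9, 99]}
`print(outer)` → prints [3, 1, 9, 99]

Answer: [3, 1, 9, 99]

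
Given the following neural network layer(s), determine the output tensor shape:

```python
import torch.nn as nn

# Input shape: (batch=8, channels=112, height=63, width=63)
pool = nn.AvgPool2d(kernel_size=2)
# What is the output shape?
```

Input: (8, 112, 63, 63) -> Output: (8, 112, 31, 31)

Answer: (8, 112, 31, 31)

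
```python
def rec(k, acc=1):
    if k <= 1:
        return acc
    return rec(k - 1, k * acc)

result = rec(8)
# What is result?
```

Accumulator trace (n, acc): (8, 1) -> (7, 8) -> (6, 56) -> (5, 336) -> (4, 1680) -> (3, 6720) -> (2, 20160) -> (1, 40320) -> return 40320

Answer: 40320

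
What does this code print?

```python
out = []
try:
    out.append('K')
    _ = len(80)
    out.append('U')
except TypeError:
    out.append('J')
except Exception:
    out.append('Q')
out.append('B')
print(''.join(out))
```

Execution trace: 'K' (try body) → 'J' (except TypeError) → 'B' (after the try/except). Output: KJB

Answer: KJB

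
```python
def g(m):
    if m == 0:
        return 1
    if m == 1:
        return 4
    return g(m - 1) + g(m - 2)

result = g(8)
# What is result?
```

Build up from base cases: g(0)=1, g(1)=4, g(2)=5, g(3)=9, g(4)=14, g(5)=23, g(6)=37, ..., g(8)=97

Answer: 97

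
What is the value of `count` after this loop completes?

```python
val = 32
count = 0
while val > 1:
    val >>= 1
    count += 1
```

Count right shifts until 1
`count` takes the values: 0 → 1 → 2 → 3 → 4 → 5

Answer: 5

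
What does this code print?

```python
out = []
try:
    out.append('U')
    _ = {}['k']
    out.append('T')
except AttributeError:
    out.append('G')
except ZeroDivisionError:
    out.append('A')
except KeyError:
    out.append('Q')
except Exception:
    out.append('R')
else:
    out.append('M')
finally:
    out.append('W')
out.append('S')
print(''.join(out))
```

Execution trace: 'U' (try body) → 'Q' (except KeyError) → 'W' (finally) → 'S' (after the try/except). Output: UQWS

Answer: UQWS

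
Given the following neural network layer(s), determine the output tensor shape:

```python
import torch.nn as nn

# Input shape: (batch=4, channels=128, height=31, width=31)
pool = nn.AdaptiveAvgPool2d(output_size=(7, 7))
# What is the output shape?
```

Input: (4, 128, 31, 31) -> Output: (4, 128, 7, 7)

Answer: (4, 128, 7, 7)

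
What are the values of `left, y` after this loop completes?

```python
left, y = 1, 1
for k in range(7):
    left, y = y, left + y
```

Fibonacci: after 7 iterations
`left, y` takes the values: (1, 1) → (1, 2) → (2, 3) → (3, 5) → (5, 8) → (8, 13) → (13, 21) → (21, 34)

Answer: 21, 34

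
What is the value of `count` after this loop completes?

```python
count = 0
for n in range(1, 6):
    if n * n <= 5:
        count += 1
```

Count numbers where n² ≤ 5
`count` takes the values: 0 → 1 → 2

Answer: 2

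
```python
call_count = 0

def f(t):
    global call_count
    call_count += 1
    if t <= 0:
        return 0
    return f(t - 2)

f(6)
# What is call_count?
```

Linear recursion stepping by 2: 4 calls from t=6 down to ≤0.

Answer: 4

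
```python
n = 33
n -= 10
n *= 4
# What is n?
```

Trace:
`n = 33` → n = 33
`n -= 10` → n = 23
`n *= 4` → n = 92
So n = 92

Answer: 92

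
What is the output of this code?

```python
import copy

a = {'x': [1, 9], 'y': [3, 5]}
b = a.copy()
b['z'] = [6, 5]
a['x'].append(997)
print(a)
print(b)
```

Key concept: shallow copy of dict with mutable values.
Step by step:
`a = {'x': [1, 9], 'y': [3, 5]}` → a = {'x': [1, 9], 'y': [3, 5]}
`b = a.copy()` → b = {'x': [1, 9], 'y': [3, 5]}
`b['z'] = [6, 5]` → b = {'x': [1, 9], 'y': [3, 5], 'z': [6, 5]}
`a['x'].append(997)` → a = {'x': [1, 9, 997], 'y': [3, 5]}; b = {'x': [1, 9, 997], 'y': [3, 5], 'z': [6, 5]}
`print(a)` → prints {'x': [1, 9, 997], 'y': [3, 5]}
`print(b)` → prints {'x': [1, 9, 997], 'y': [3, 5], 'z': [6, 5]}

Answer:
{'x': [1, 9, 997], 'y': [3, 5]}
{'x': [1, 9, 997], 'y': [3, 5], 'z': [6, 5]}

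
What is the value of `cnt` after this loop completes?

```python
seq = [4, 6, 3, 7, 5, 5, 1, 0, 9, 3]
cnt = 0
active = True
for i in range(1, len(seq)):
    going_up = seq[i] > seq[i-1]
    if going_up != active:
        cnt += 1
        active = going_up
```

Count direction changes in [4, 6, 3, 7, 5, 5, 1, 0, 9, 3]
`cnt` takes the values: 0 → 1 → 2 → 3 → 4 → 5

Answer: 5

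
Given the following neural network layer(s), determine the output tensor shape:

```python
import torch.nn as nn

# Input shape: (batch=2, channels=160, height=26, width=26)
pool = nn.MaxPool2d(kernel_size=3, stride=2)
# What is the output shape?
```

Input: (2, 160, 26, 26) -> Output: (2, 160, 12, 12)

Answer: (2, 160, 12, 12)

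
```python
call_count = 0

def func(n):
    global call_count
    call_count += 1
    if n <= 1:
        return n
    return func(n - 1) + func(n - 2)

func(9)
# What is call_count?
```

Calls(n) = 1 + Calls(n-1) + Calls(n-2); Calls(0)=Calls(1)=1. For n=9 this gives 109.

Answer: 109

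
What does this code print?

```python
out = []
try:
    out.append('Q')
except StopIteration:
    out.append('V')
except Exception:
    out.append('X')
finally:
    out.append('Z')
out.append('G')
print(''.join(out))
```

Execution trace: 'Q' (try body, no exception) → 'Z' (finally) → 'G' (after the try/except). Output: QZG

Answer: QZG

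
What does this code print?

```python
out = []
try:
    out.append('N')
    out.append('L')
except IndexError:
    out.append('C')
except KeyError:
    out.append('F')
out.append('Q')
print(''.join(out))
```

Execution trace: 'N' (try body) → 'L' (try body, no exception) → 'Q' (after the try/except). Output: NLQ

Answer: NLQ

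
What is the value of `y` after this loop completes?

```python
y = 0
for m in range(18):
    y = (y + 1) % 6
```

Increment mod 6, 18 times = 0
`y` takes the values: 0 → 1 → 2 → 3 → 4 → 5 → 0 → 1 → 2 → 3 → 4 → 5 → 0 → 1 → 2 → 3 → 4 → 5 → 0

Answer: 0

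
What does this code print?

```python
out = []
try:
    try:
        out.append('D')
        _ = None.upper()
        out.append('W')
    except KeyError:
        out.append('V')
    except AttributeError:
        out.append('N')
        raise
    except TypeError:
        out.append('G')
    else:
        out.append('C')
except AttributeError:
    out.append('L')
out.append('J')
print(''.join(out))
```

Execution trace: 'D' (inner try body) → 'N' (inner except AttributeError) → 'L' (outer except AttributeError) → 'J' (after the try/except). Output: DNLJ

Answer: DNLJ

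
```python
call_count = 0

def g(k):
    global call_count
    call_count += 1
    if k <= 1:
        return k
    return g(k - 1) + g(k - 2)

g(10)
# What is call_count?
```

Calls(k) = 1 + Calls(k-1) + Calls(k-2); Calls(0)=Calls(1)=1. For k=10 this gives 177.

Answer: 177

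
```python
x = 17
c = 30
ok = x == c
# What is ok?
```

Trace:
`x = 17` → x = 17
`c = 30` → c = 30
`ok = x == c` → ok = False
So ok = False

Answer: False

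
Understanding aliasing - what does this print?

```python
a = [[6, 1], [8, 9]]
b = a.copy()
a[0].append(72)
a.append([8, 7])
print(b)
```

Key concept: shallow copy with nested lists.
Step by step:
`a = [[6, 1], [8, 9]]` → a = [[6, 1], [8, 9]]
`b = a.copy()` → b = [[6, 1], [8, 9]]
`a[0].append(72)` → a = [[6, 1, 72], [8, 9]]; b = [[6, 1, 72], [8, 9]]
`a.append([8, 7])` → a = [[6, 1, 72], [8, 9], [8, 7]]
`print(b)` → prints [[6, 1, 72], [8, 9]]

Answer: [[6, 1, 72], [8, 9]]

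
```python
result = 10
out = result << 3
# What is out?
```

Trace:
`result = 10` → result = 10
`out = result << 3` → out = 80
So out = 80

Answer: 80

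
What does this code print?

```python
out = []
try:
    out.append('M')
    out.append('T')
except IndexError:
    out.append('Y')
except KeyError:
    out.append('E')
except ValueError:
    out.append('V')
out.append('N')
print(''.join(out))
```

Execution trace: 'M' (try body) → 'T' (try body, no exception) → 'N' (after the try/except). Output: MTN

Answer: MTN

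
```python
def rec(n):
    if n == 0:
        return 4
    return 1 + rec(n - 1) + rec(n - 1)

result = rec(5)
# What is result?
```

rec(n) = 1 + 2·rec(n-1), rec(0)=4. Closed form: (4+1)·2^5 - 1 = 159.

Answer: 159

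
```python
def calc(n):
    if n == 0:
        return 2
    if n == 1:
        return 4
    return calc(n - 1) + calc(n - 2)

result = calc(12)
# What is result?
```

Build up from base cases: calc(0)=2, calc(1)=4, calc(2)=6, calc(3)=10, calc(4)=16, calc(5)=26, calc(6)=42, ..., calc(12)=754

Answer: 754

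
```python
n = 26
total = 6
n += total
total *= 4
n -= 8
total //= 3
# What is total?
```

Trace:
`n = 26` → n = 26
`total = 6` → total = 6
`n += total` → n = 32
`total *= 4` → total = 24
`n -= 8` → n = 24
`total //= 3` → total = 8
So total = 8

Answer: 8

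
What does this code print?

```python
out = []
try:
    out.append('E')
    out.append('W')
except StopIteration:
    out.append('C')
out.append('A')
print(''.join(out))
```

Execution trace: 'E' (try body) → 'W' (try body, no exception) → 'A' (after the try/except). Output: EWA

Answer: EWA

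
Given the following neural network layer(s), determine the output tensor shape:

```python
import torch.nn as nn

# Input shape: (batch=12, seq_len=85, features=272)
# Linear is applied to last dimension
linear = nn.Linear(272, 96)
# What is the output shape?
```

Input: (12, 85, 272) -> Output: (12, 85, 96)

Answer: (12, 85, 96)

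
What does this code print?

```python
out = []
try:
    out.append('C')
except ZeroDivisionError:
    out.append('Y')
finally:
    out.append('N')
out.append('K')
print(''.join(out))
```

Execution trace: 'C' (try body, no exception) → 'N' (finally) → 'K' (after the try/except). Output: CNK

Answer: CNK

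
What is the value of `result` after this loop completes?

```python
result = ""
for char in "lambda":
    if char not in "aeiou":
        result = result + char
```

Remove vowels from 'lambda'
`result` takes the values: "" → "l" → "lm" → "lmb" → "lmbd"

Answer: "lmbd"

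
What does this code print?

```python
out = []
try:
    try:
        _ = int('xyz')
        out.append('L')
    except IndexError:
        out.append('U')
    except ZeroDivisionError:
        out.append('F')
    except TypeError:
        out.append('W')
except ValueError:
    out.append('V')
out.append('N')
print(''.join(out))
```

Execution trace: 'V' (outer except ValueError) → 'N' (after the try/except). Output: VN

Answer: VN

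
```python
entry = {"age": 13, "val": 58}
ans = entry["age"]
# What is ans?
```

Trace:
`entry = {"age": 13, "val": 58}` → entry = {'age': 13, 'val': 58}
`ans = entry["age"]` → ans = 13
So ans = 13

Answer: 13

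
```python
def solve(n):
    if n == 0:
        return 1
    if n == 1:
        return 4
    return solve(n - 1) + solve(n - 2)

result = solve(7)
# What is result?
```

Build up from base cases: solve(0)=1, solve(1)=4, solve(2)=5, solve(3)=9, solve(4)=14, solve(5)=23, solve(6)=37, ..., solve(7)=60

Answer: 60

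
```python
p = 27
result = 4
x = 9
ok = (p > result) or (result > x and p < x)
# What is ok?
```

Trace:
`p = 27` → p = 27
`result = 4` → result = 4
`x = 9` → x = 9
`ok = (p > result) or (result > x and p < x)` → ok = True
So ok = True

Answer: True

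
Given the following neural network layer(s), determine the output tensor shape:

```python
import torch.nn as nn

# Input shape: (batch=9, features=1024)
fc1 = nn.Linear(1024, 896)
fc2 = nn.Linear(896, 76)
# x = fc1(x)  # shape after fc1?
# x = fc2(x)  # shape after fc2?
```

Input: (9, 1024) -> after fc1: (9, 896) -> Output: (9, 76)

Answer: (9, 76)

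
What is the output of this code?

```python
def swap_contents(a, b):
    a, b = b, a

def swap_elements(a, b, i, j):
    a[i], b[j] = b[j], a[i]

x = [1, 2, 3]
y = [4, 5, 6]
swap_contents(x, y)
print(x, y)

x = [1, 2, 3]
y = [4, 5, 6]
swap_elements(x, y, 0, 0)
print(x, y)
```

Key concept: parameter rebinding vs mutation.
Step by step:
`x = [1, 2, 3]` → x = [1, 2, 3]
`y = [4, 5, 6]` → y = [4, 5, 6]
`swap_contents(x, y)` → no visible change to tracked variables
`print(x, y)` → prints [1, 2, 3] [4, 5, 6]
`x = [1, 2, 3]` → x = [1, 2, 3]
`y = [4, 5, 6]` → y = [4, 5, 6]
`swap_elements(x, y, 0, 0)` → x = [4, 2, 3]; y = [1, 5, 6]
`print(x, y)` → prints [4, 2, 3] [1, 5, 6]

Answer:
[1, 2, 3] [4, 5, 6]
[4, 2, 3] [1, 5, 6]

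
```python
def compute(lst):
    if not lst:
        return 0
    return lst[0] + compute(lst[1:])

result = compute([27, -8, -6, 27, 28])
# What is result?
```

27 + (-8) + (-6) + 27 + 28 + 0 = 68

Answer: 68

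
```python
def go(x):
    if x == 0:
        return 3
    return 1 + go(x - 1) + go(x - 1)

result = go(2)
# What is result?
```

go(x) = 1 + 2·go(x-1), go(0)=3. Closed form: (3+1)·2^2 - 1 = 15.

Answer: 15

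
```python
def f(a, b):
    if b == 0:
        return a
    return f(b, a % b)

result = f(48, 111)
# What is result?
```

f(48, 111) -> f(111, 48) -> f(48, 15) -> f(15, 3) -> f(3, 0) -> 3

Answer: 3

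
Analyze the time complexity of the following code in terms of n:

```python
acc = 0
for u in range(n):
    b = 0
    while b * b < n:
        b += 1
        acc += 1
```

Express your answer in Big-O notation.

Each loop level contributes: n × √n. Multiplying the contributions gives O(n√n).

Answer: O(n√n)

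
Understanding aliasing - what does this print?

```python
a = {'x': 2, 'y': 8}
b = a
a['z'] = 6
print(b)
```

Key concept: dict aliasing.
Step by step:
`a = {'x': 2, 'y': 8}` → a = {'x': 2, 'y': 8}
`b = a` → b = {'x': 2, 'y': 8} (same object as a)
`a['z'] = 6` → a = {'x': 2, 'y': 8, 'z': 6} (same object as b); b = {'x': 2, 'y': 8, 'z': 6} (same object as a)
`print(b)` → prints {'x': 2, 'y': 8, 'z': 6}

Answer: {'x': 2, 'y': 8, 'z': 6}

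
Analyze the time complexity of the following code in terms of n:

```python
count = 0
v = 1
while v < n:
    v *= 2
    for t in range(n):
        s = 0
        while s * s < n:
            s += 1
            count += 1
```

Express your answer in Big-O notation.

Each loop level contributes: log n × n × √n. Multiplying the contributions gives O(n√n log n).

Answer: O(n√n log n)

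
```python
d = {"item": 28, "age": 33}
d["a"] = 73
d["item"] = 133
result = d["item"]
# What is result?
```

Trace:
`d = {"item": 28, "age": 33}` → d = {'item': 28, 'age': 33}
`d["a"] = 73` → d = {'item': 28, 'age': 33, 'a': 73}
`d["item"] = 133` → d = {'item': 133, 'age': 33, 'a': 73}
`result = d["item"]` → result = 133
So result = 133

Answer: 133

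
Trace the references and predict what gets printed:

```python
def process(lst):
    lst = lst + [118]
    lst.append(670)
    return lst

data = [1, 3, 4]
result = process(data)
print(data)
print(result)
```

Key concept: rebinding parameter vs mutation.
Step by step:
`data = [1, 3, 4]` → data = [1, 3, 4]
`result = process(data)` → result = [1, 3, 4, 118, 670]
`print(data)` → prints [1, 3, 4]
`print(result)` → prints [1, 3, 4, 118, 670]

Answer:
[1, 3, 4]
[1, 3, 4, 118, 670]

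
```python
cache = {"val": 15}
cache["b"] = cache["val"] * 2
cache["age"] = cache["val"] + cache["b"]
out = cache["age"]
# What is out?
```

Trace:
`cache = {"val": 15}` → cache = {'val': 15}
`cache["b"] = cache["val"] * 2` → cache = {'val': 15, 'b': 30}
`cache["age"] = cache["val"] + cache["b"]` → cache = {'val': 15, 'b': 30, 'age': 45}
`out = cache["age"]` → out = 45
So out = 45

Answer: 45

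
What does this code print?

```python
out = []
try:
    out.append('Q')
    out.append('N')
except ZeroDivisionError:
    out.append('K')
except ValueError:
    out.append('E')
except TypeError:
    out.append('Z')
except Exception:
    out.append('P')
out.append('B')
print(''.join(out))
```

Execution trace: 'Q' (try body) → 'N' (try body, no exception) → 'B' (after the try/except). Output: QNB

Answer: QNB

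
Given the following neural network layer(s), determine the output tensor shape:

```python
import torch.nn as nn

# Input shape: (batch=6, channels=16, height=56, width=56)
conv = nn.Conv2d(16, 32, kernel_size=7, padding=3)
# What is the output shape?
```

Input: (6, 16, 56, 56) -> Output: (6, 32, 56, 56)

Answer: (6, 32, 56, 56)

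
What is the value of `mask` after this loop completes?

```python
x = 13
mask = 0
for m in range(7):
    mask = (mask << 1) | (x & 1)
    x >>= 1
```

Reverse lowest 7 bits of 13
`mask` takes the values: 0 → 1 → 2 → 5 → 11 → 22 → 44 → 88

Answer: 88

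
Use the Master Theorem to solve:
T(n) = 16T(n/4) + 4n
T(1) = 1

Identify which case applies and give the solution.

a=16, b=4, f(n)=4n. log_4(16) = 2. Since c=1 < 2, Case 1 applies: T(n) = Θ(n^log_b(a)) = O(n^2).

Answer: O(n^2) - Case 1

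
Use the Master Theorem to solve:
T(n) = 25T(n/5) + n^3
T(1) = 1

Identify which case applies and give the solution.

a=25, b=5, f(n)=n^3. log_5(25) = 2. Since c=3 > 2 and the regularity condition holds (25(n/5)^3 = (25/5^3)n^3 with 25/5^3 < 1), Case 3 applies: T(n) = Θ(f(n)) = O(n^3).

Answer: O(n^3) - Case 3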